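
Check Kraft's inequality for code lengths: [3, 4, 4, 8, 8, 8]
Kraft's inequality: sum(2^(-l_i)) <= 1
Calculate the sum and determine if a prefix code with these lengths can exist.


Sum = 2^(-3) + 2^(-4) + 2^(-4) + 2^(-8) + 2^(-8) + 2^(-8)
    = 0.125 + 0.0625 + 0.0625 + 0.00390625 + 0.00390625 + 0.00390625
    = 67/256 = 0.26171875
Since 0.26171875 <= 1, Kraft's inequality IS satisfied.
A prefix code with these lengths CAN exist.

Kraft sum = 0.26171875. Satisfied.


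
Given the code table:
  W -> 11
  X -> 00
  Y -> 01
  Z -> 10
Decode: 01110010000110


Decoding:
01 -> Y
11 -> W
00 -> X
10 -> Z
00 -> X
01 -> Y
10 -> Z


Result: YWXZXYZ


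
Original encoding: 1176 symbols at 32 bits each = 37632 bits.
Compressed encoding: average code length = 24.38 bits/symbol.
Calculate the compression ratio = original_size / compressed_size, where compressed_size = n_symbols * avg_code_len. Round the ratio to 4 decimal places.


original_size = n_symbols * orig_bits = 1176 * 32 = 37632 bits
compressed_size = n_symbols * avg_code_len = 1176 * 24.38 = 28670.88 bits
ratio = original_size / compressed_size = 37632 / 28670.88 = 1.3126

Compression ratio = 1.3126


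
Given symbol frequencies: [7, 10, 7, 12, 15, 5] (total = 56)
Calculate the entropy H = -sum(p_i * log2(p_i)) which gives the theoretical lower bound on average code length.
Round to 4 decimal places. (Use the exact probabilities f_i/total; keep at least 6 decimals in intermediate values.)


Per-symbol terms -p_i * log2(p_i) with p_i = f_i/56:
  p = 7/56 = 0.125000: log2(p) = -3.000000, -p*log2(p) = 0.375000
  p = 10/56 = 0.178571: log2(p) = -2.485427, -p*log2(p) = 0.443826
  p = 7/56 = 0.125000: log2(p) = -3.000000, -p*log2(p) = 0.375000
  p = 12/56 = 0.214286: log2(p) = -2.222392, -p*log2(p) = 0.476227
  p = 15/56 = 0.267857: log2(p) = -1.900464, -p*log2(p) = 0.509053
  p = 5/56 = 0.089286: log2(p) = -3.485427, -p*log2(p) = 0.311199
H = 0.375000 + 0.443826 + 0.375000 + 0.476227 + 0.509053 + 0.311199 = 2.490305

H = 2.4903 bits/symbol


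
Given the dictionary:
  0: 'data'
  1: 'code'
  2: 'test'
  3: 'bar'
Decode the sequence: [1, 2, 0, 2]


Look up each index in the dictionary:
  1 -> 'code'
  2 -> 'test'
  0 -> 'data'
  2 -> 'test'

Decoded: "code test data test"


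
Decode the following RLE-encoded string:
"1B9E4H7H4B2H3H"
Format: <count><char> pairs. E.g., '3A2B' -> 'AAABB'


Expanding each <count><char> pair:
  1B -> 'B'
  9E -> 'EEEEEEEEE'
  4H -> 'HHHH'
  7H -> 'HHHHHHH'
  4B -> 'BBBB'
  2H -> 'HH'
  3H -> 'HHH'

Decoded = BEEEEEEEEEHHHHHHHHHHHBBBBHHHHH


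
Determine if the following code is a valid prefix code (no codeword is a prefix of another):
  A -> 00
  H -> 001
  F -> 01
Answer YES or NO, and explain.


Checking each pair (does one codeword prefix another?):
  A='00' vs H='001': prefix -- VIOLATION

NO -- this is NOT a valid prefix code. A (00) is a prefix of H (001).


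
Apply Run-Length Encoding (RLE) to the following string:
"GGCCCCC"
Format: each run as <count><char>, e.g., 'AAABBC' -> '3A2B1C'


Scanning runs left to right:
  i=0: run of 'G' x 2 -> '2G'
  i=2: run of 'C' x 5 -> '5C'

RLE = 2G5C


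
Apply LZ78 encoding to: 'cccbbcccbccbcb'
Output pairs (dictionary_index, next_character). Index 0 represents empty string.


LZ78 encoding steps:
Dictionary: {0: ''}
Step 1: w='' (idx 0), next='c' -> output (0, 'c'), add 'c' as idx 1
Step 2: w='c' (idx 1), next='c' -> output (1, 'c'), add 'cc' as idx 2
Step 3: w='' (idx 0), next='b' -> output (0, 'b'), add 'b' as idx 3
Step 4: w='b' (idx 3), next='c' -> output (3, 'c'), add 'bc' as idx 4
Step 5: w='cc' (idx 2), next='b' -> output (2, 'b'), add 'ccb' as idx 5
Step 6: w='ccb' (idx 5), next='c' -> output (5, 'c'), add 'ccbc' as idx 6
Step 7: w='b' (idx 3), end of input -> output (3, '')


Encoded: [(0, 'c'), (1, 'c'), (0, 'b'), (3, 'c'), (2, 'b'), (5, 'c'), (3, '')]


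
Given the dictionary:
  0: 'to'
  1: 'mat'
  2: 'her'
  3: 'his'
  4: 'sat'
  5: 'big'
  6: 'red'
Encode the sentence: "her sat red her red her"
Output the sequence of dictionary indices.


Look up each word in the dictionary:
  'her' -> 2
  'sat' -> 4
  'red' -> 6
  'her' -> 2
  'red' -> 6
  'her' -> 2

Encoded: [2, 4, 6, 2, 6, 2]


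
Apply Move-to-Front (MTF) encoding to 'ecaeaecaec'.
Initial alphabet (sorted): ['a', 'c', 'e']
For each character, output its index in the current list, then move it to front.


MTF encoding:
'e': index 2 in ['a', 'c', 'e'] -> ['e', 'a', 'c']
'c': index 2 in ['e', 'a', 'c'] -> ['c', 'e', 'a']
'a': index 2 in ['c', 'e', 'a'] -> ['a', 'c', 'e']
'e': index 2 in ['a', 'c', 'e'] -> ['e', 'a', 'c']
'a': index 1 in ['e', 'a', 'c'] -> ['a', 'e', 'c']
'e': index 1 in ['a', 'e', 'c'] -> ['e', 'a', 'c']
'c': index 2 in ['e', 'a', 'c'] -> ['c', 'e', 'a']
'a': index 2 in ['c', 'e', 'a'] -> ['a', 'c', 'e']
'e': index 2 in ['a', 'c', 'e'] -> ['e', 'a', 'c']
'c': index 2 in ['e', 'a', 'c'] -> ['c', 'e', 'a']


Output: [2, 2, 2, 2, 1, 1, 2, 2, 2, 2]


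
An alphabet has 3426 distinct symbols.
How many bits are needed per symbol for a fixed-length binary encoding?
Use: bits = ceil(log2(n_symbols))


log2(3426) = 11.7423
Bracket: 2^11 = 2048 < 3426 <= 2^12 = 4096
So ceil(log2(3426)) = 12

bits = ceil(log2(3426)) = ceil(11.7423) = 12 bits


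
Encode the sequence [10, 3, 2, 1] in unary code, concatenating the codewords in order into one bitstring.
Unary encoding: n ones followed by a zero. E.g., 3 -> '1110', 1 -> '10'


Encode each number as n ones followed by a terminating 0:
  10 -> 11111111110 (11 bits)
  3 -> 1110 (4 bits)
  2 -> 110 (3 bits)
  1 -> 10 (2 bits)
Total length = 11 + 4 + 3 + 2 = 20 bits.

Unary([10, 3, 2, 1]) = 11111111110111011010 (20 bits)


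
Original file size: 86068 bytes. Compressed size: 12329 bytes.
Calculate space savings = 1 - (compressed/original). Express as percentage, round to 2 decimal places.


ratio = compressed/original = 12329/86068 = 0.143247
savings = 1 - ratio = 1 - 0.143247 = 0.856753
as a percentage: 0.856753 * 100 = 85.68%

Space savings = 1 - 12329/86068 = 85.68%


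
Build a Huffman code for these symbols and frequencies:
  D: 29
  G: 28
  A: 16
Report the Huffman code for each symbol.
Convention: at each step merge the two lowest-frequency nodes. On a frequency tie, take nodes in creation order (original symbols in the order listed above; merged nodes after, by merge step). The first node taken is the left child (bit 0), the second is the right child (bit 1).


Huffman tree construction:
Step 1: Merge A(16) + G(28) = 44
Step 2: Merge D(29) + (A+G)(44) = 73
Read each symbol's code off the tree from the root (left child = 0, right child = 1).

Codes:
  D: 0 (length 1)
  G: 11 (length 2)
  A: 10 (length 2)
Average code length: 117/73 = 1.6027 bits/symbol


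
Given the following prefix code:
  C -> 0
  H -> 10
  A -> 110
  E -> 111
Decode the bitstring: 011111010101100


Decoding step by step:
Bits 0 -> C
Bits 111 -> E
Bits 110 -> A
Bits 10 -> H
Bits 10 -> H
Bits 110 -> A
Bits 0 -> C


Decoded message: CEAHHAC


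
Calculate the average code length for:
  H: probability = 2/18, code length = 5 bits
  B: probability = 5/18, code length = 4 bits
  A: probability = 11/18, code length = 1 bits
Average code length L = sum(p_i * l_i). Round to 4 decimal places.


Weighted contributions p_i * l_i:
  H: (2/18) * 5 = 10/18
  B: (5/18) * 4 = 20/18
  A: (11/18) * 1 = 11/18
Sum = (10 + 20 + 11)/18 = 41/18

L = 41/18 = 2.2778 bits/symbol


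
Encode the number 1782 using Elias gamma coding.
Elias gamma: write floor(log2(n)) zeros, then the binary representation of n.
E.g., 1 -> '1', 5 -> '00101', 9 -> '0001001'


num_bits = floor(log2(1782)) + 1 = 11
leading_zeros = num_bits - 1 = 10
binary(1782) = 11011110110

Elias gamma(1782) = '0000000000' + '11011110110' = 000000000011011110110 (21 bits)


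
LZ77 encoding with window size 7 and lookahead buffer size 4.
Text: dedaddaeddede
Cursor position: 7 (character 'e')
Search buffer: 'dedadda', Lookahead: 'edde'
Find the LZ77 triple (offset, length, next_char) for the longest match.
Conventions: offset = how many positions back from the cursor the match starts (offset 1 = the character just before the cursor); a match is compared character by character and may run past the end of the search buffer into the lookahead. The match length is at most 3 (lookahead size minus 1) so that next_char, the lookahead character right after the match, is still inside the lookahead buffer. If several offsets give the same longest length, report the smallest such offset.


Try each offset into the search buffer:
  offset=1 (pos 6, char 'a'): match length 0
  offset=2 (pos 5, char 'd'): match length 0
  offset=3 (pos 4, char 'd'): match length 0
  offset=4 (pos 3, char 'a'): match length 0
  offset=5 (pos 2, char 'd'): match length 0
  offset=6 (pos 1, char 'e'): match length 2
  offset=7 (pos 0, char 'd'): match length 0
Longest match has length 2 at offset 6.
next_char = character at position 7 + 2 = 9 -> 'd'

Best match: offset=6, length=2 (matching 'ed' starting at position 1)
LZ77 triple: (6, 2, 'd')


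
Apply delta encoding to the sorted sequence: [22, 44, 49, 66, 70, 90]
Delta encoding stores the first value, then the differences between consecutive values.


First value: 22
Deltas:
  44 - 22 = 22
  49 - 44 = 5
  66 - 49 = 17
  70 - 66 = 4
  90 - 70 = 20


Delta encoded: [22, 22, 5, 17, 4, 20]


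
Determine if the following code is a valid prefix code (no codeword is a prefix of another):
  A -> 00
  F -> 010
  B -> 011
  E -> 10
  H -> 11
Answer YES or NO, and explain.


Checking each pair (does one codeword prefix another?):
  A='00' vs F='010': no prefix
  A='00' vs B='011': no prefix
  A='00' vs E='10': no prefix
  A='00' vs H='11': no prefix
  F='010' vs A='00': no prefix
  F='010' vs B='011': no prefix
  F='010' vs E='10': no prefix
  F='010' vs H='11': no prefix
  B='011' vs A='00': no prefix
  B='011' vs F='010': no prefix
  B='011' vs E='10': no prefix
  B='011' vs H='11': no prefix
  E='10' vs A='00': no prefix
  E='10' vs F='010': no prefix
  E='10' vs B='011': no prefix
  E='10' vs H='11': no prefix
  H='11' vs A='00': no prefix
  H='11' vs F='010': no prefix
  H='11' vs B='011': no prefix
  H='11' vs E='10': no prefix
No violation found over all pairs.

YES -- this is a valid prefix code. No codeword is a prefix of any other codeword.


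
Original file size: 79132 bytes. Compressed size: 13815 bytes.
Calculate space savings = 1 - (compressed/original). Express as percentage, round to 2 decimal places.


ratio = compressed/original = 13815/79132 = 0.174582
savings = 1 - ratio = 1 - 0.174582 = 0.825418
as a percentage: 0.825418 * 100 = 82.54%

Space savings = 1 - 13815/79132 = 82.54%


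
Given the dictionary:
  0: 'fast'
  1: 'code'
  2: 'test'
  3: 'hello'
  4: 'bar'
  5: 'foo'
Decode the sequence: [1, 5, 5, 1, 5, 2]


Look up each index in the dictionary:
  1 -> 'code'
  5 -> 'foo'
  5 -> 'foo'
  1 -> 'code'
  5 -> 'foo'
  2 -> 'test'

Decoded: "code foo foo code foo test"


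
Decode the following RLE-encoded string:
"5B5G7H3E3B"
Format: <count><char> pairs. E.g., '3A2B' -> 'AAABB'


Expanding each <count><char> pair:
  5B -> 'BBBBB'
  5G -> 'GGGGG'
  7H -> 'HHHHHHH'
  3E -> 'EEE'
  3B -> 'BBB'

Decoded = BBBBBGGGGGHHHHHHHEEEBBB


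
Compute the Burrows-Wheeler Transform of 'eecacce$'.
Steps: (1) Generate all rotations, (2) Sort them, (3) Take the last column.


Rotations (sorted):
  0: $eecacce -> last char: e
  1: acce$eec -> last char: c
  2: cacce$ee -> last char: e
  3: cce$eeca -> last char: a
  4: ce$eecac -> last char: c
  5: e$eecacc -> last char: c
  6: ecacce$e -> last char: e
  7: eecacce$ -> last char: $


BWT = eceacce$


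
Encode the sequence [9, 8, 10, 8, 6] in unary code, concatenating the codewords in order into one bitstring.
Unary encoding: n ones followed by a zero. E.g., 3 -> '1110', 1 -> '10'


Encode each number as n ones followed by a terminating 0:
  9 -> 1111111110 (10 bits)
  8 -> 111111110 (9 bits)
  10 -> 11111111110 (11 bits)
  8 -> 111111110 (9 bits)
  6 -> 1111110 (7 bits)
Total length = 10 + 9 + 11 + 9 + 7 = 46 bits.

Unary([9, 8, 10, 8, 6]) = 1111111110111111110111111111101111111101111110 (46 bits)


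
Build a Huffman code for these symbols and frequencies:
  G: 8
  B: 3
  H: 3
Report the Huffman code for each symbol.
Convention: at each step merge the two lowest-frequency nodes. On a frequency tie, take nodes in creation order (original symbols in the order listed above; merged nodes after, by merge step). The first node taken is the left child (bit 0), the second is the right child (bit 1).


Huffman tree construction:
Step 1: Merge B(3) + H(3) = 6
Step 2: Merge (B+H)(6) + G(8) = 14
Read each symbol's code off the tree from the root (left child = 0, right child = 1).

Codes:
  G: 1 (length 1)
  B: 00 (length 2)
  H: 01 (length 2)
Average code length: 20/14 = 1.4286 bits/symbol


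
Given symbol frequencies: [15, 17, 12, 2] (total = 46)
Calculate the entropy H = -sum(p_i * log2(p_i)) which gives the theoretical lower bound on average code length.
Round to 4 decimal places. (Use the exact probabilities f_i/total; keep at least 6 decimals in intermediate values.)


Per-symbol terms -p_i * log2(p_i) with p_i = f_i/46:
  p = 15/46 = 0.326087: log2(p) = -1.616671, -p*log2(p) = 0.527175
  p = 17/46 = 0.369565: log2(p) = -1.436099, -p*log2(p) = 0.530732
  p = 12/46 = 0.260870: log2(p) = -1.938599, -p*log2(p) = 0.505722
  p = 2/46 = 0.043478: log2(p) = -4.523562, -p*log2(p) = 0.196677
H = 0.527175 + 0.530732 + 0.505722 + 0.196677 = 1.760306

H = 1.7603 bits/symbol


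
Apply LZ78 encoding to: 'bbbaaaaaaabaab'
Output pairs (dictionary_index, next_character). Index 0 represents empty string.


LZ78 encoding steps:
Dictionary: {0: ''}
Step 1: w='' (idx 0), next='b' -> output (0, 'b'), add 'b' as idx 1
Step 2: w='b' (idx 1), next='b' -> output (1, 'b'), add 'bb' as idx 2
Step 3: w='' (idx 0), next='a' -> output (0, 'a'), add 'a' as idx 3
Step 4: w='a' (idx 3), next='a' -> output (3, 'a'), add 'aa' as idx 4
Step 5: w='aa' (idx 4), next='a' -> output (4, 'a'), add 'aaa' as idx 5
Step 6: w='a' (idx 3), next='b' -> output (3, 'b'), add 'ab' as idx 6
Step 7: w='aa' (idx 4), next='b' -> output (4, 'b'), add 'aab' as idx 7


Encoded: [(0, 'b'), (1, 'b'), (0, 'a'), (3, 'a'), (4, 'a'), (3, 'b'), (4, 'b')]


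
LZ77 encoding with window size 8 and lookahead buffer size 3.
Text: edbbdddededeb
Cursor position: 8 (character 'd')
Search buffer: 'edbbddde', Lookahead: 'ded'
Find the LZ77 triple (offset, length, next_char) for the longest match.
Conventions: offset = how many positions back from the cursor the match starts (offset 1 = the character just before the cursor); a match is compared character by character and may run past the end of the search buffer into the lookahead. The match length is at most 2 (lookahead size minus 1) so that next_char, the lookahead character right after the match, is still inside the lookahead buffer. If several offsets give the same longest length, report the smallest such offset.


Try each offset into the search buffer:
  offset=1 (pos 7, char 'e'): match length 0
  offset=2 (pos 6, char 'd'): match length 2
  offset=3 (pos 5, char 'd'): match length 1
  offset=4 (pos 4, char 'd'): match length 1
  offset=5 (pos 3, char 'b'): match length 0
  offset=6 (pos 2, char 'b'): match length 0
  offset=7 (pos 1, char 'd'): match length 1
  offset=8 (pos 0, char 'e'): match length 0
Longest match has length 2 at offset 2.
next_char = character at position 8 + 2 = 10 -> 'd'

Best match: offset=2, length=2 (matching 'de' starting at position 6)
LZ77 triple: (2, 2, 'd')


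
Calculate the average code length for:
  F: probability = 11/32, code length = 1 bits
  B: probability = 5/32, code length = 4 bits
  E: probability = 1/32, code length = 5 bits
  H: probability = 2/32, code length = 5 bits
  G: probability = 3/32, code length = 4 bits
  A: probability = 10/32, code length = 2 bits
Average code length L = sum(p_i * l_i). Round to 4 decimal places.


Weighted contributions p_i * l_i:
  F: (11/32) * 1 = 11/32
  B: (5/32) * 4 = 20/32
  E: (1/32) * 5 = 5/32
  H: (2/32) * 5 = 10/32
  G: (3/32) * 4 = 12/32
  A: (10/32) * 2 = 20/32
Sum = (11 + 20 + 5 + 10 + 12 + 20)/32 = 78/32

L = 78/32 = 2.4375 bits/symbol


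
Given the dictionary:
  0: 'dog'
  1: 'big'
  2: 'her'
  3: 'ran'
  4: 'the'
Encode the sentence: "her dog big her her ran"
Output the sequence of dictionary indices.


Look up each word in the dictionary:
  'her' -> 2
  'dog' -> 0
  'big' -> 1
  'her' -> 2
  'her' -> 2
  'ran' -> 3

Encoded: [2, 0, 1, 2, 2, 3]


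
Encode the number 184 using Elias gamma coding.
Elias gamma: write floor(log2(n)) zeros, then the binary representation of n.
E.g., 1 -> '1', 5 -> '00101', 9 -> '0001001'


num_bits = floor(log2(184)) + 1 = 8
leading_zeros = num_bits - 1 = 7
binary(184) = 10111000

Elias gamma(184) = '0000000' + '10111000' = 000000010111000 (15 bits)


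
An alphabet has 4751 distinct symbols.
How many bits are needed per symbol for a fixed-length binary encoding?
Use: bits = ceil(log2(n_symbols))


log2(4751) = 12.214
Bracket: 2^12 = 4096 < 4751 <= 2^13 = 8192
So ceil(log2(4751)) = 13

bits = ceil(log2(4751)) = ceil(12.214) = 13 bits


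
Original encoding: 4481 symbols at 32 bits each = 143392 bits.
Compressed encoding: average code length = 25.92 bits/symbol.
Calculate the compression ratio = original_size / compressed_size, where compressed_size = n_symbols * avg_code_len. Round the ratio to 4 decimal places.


original_size = n_symbols * orig_bits = 4481 * 32 = 143392 bits
compressed_size = n_symbols * avg_code_len = 4481 * 25.92 = 116147.52 bits
ratio = original_size / compressed_size = 143392 / 116147.52 = 1.2346

Compression ratio = 1.2346


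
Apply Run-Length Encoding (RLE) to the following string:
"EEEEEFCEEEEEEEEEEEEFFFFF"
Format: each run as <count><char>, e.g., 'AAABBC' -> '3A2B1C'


Scanning runs left to right:
  i=0: run of 'E' x 5 -> '5E'
  i=5: run of 'F' x 1 -> '1F'
  i=6: run of 'C' x 1 -> '1C'
  i=7: run of 'E' x 12 -> '12E'
  i=19: run of 'F' x 5 -> '5F'

RLE = 5E1F1C12E5F


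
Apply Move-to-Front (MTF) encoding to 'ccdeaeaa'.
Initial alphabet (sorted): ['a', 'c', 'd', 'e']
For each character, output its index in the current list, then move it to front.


MTF encoding:
'c': index 1 in ['a', 'c', 'd', 'e'] -> ['c', 'a', 'd', 'e']
'c': index 0 in ['c', 'a', 'd', 'e'] -> ['c', 'a', 'd', 'e']
'd': index 2 in ['c', 'a', 'd', 'e'] -> ['d', 'c', 'a', 'e']
'e': index 3 in ['d', 'c', 'a', 'e'] -> ['e', 'd', 'c', 'a']
'a': index 3 in ['e', 'd', 'c', 'a'] -> ['a', 'e', 'd', 'c']
'e': index 1 in ['a', 'e', 'd', 'c'] -> ['e', 'a', 'd', 'c']
'a': index 1 in ['e', 'a', 'd', 'c'] -> ['a', 'e', 'd', 'c']
'a': index 0 in ['a', 'e', 'd', 'c'] -> ['a', 'e', 'd', 'c']


Output: [1, 0, 2, 3, 3, 1, 1, 0]


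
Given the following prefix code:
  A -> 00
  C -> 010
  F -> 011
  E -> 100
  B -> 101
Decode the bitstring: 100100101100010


Decoding step by step:
Bits 100 -> E
Bits 100 -> E
Bits 101 -> B
Bits 100 -> E
Bits 010 -> C


Decoded message: EEBEC


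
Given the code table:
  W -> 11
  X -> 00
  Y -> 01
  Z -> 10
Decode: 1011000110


Decoding:
10 -> Z
11 -> W
00 -> X
01 -> Y
10 -> Z


Result: ZWXYZ


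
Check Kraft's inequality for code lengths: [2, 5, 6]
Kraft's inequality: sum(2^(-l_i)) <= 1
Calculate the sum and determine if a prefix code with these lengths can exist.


Sum = 2^(-2) + 2^(-5) + 2^(-6)
    = 0.25 + 0.03125 + 0.015625
    = 19/64 = 0.296875
Since 0.296875 <= 1, Kraft's inequality IS satisfied.
A prefix code with these lengths CAN exist.

Kraft sum = 0.296875. Satisfied.


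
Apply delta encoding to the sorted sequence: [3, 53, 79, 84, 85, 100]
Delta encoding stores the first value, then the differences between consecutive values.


First value: 3
Deltas:
  53 - 3 = 50
  79 - 53 = 26
  84 - 79 = 5
  85 - 84 = 1
  100 - 85 = 15


Delta encoded: [3, 50, 26, 5, 1, 15]


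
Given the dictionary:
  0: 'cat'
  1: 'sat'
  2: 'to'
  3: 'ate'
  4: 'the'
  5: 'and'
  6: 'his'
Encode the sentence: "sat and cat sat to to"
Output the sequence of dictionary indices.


Look up each word in the dictionary:
  'sat' -> 1
  'and' -> 5
  'cat' -> 0
  'sat' -> 1
  'to' -> 2
  'to' -> 2

Encoded: [1, 5, 0, 1, 2, 2]


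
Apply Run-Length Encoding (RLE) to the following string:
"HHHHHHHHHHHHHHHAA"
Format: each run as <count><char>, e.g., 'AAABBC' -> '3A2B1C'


Scanning runs left to right:
  i=0: run of 'H' x 15 -> '15H'
  i=15: run of 'A' x 2 -> '2A'

RLE = 15H2A


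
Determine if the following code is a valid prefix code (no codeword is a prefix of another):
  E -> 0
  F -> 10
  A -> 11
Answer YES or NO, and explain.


Checking each pair (does one codeword prefix another?):
  E='0' vs F='10': no prefix
  E='0' vs A='11': no prefix
  F='10' vs E='0': no prefix
  F='10' vs A='11': no prefix
  A='11' vs E='0': no prefix
  A='11' vs F='10': no prefix
No violation found over all pairs.

YES -- this is a valid prefix code. No codeword is a prefix of any other codeword.


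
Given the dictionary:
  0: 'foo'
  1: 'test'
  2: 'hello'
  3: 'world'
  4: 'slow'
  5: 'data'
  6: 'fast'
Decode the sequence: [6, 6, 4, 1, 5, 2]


Look up each index in the dictionary:
  6 -> 'fast'
  6 -> 'fast'
  4 -> 'slow'
  1 -> 'test'
  5 -> 'data'
  2 -> 'hello'

Decoded: "fast fast slow test data hello"


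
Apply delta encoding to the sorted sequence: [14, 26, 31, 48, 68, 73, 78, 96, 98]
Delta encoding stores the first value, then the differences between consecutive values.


First value: 14
Deltas:
  26 - 14 = 12
  31 - 26 = 5
  48 - 31 = 17
  68 - 48 = 20
  73 - 68 = 5
  78 - 73 = 5
  96 - 78 = 18
  98 - 96 = 2


Delta encoded: [14, 12, 5, 17, 20, 5, 5, 18, 2]


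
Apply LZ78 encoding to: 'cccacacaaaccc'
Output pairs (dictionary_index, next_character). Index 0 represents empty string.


LZ78 encoding steps:
Dictionary: {0: ''}
Step 1: w='' (idx 0), next='c' -> output (0, 'c'), add 'c' as idx 1
Step 2: w='c' (idx 1), next='c' -> output (1, 'c'), add 'cc' as idx 2
Step 3: w='' (idx 0), next='a' -> output (0, 'a'), add 'a' as idx 3
Step 4: w='c' (idx 1), next='a' -> output (1, 'a'), add 'ca' as idx 4
Step 5: w='ca' (idx 4), next='a' -> output (4, 'a'), add 'caa' as idx 5
Step 6: w='a' (idx 3), next='c' -> output (3, 'c'), add 'ac' as idx 6
Step 7: w='cc' (idx 2), end of input -> output (2, '')


Encoded: [(0, 'c'), (1, 'c'), (0, 'a'), (1, 'a'), (4, 'a'), (3, 'c'), (2, '')]


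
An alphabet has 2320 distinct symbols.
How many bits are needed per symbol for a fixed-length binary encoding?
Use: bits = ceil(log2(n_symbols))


log2(2320) = 11.1799
Bracket: 2^11 = 2048 < 2320 <= 2^12 = 4096
So ceil(log2(2320)) = 12

bits = ceil(log2(2320)) = ceil(11.1799) = 12 bits


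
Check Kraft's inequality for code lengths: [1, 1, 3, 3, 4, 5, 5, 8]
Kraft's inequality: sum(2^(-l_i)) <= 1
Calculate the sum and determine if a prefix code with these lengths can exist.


Sum = 2^(-1) + 2^(-1) + 2^(-3) + 2^(-3) + 2^(-4) + 2^(-5) + 2^(-5) + 2^(-8)
    = 0.5 + 0.5 + 0.125 + 0.125 + 0.0625 + 0.03125 + 0.03125 + 0.00390625
    = 353/256 = 1.37890625
Since 1.37890625 > 1, Kraft's inequality is NOT satisfied.
A prefix code with these lengths CANNOT exist.

Kraft sum = 1.37890625. Not satisfied.


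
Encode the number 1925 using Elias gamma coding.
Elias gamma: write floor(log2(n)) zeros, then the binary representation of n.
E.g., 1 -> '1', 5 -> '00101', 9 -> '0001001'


num_bits = floor(log2(1925)) + 1 = 11
leading_zeros = num_bits - 1 = 10
binary(1925) = 11110000101

Elias gamma(1925) = '0000000000' + '11110000101' = 000000000011110000101 (21 bits)


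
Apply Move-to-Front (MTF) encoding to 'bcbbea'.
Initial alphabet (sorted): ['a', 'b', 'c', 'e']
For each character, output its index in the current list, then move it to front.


MTF encoding:
'b': index 1 in ['a', 'b', 'c', 'e'] -> ['b', 'a', 'c', 'e']
'c': index 2 in ['b', 'a', 'c', 'e'] -> ['c', 'b', 'a', 'e']
'b': index 1 in ['c', 'b', 'a', 'e'] -> ['b', 'c', 'a', 'e']
'b': index 0 in ['b', 'c', 'a', 'e'] -> ['b', 'c', 'a', 'e']
'e': index 3 in ['b', 'c', 'a', 'e'] -> ['e', 'b', 'c', 'a']
'a': index 3 in ['e', 'b', 'c', 'a'] -> ['a', 'e', 'b', 'c']


Output: [1, 2, 1, 0, 3, 3]


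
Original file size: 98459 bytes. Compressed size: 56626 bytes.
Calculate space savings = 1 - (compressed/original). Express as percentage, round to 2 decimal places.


ratio = compressed/original = 56626/98459 = 0.575123
savings = 1 - ratio = 1 - 0.575123 = 0.424877
as a percentage: 0.424877 * 100 = 42.49%

Space savings = 1 - 56626/98459 = 42.49%


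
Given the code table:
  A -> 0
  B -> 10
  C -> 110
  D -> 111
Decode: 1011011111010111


Decoding:
10 -> B
110 -> C
111 -> D
110 -> C
10 -> B
111 -> D


Result: BCDCBD


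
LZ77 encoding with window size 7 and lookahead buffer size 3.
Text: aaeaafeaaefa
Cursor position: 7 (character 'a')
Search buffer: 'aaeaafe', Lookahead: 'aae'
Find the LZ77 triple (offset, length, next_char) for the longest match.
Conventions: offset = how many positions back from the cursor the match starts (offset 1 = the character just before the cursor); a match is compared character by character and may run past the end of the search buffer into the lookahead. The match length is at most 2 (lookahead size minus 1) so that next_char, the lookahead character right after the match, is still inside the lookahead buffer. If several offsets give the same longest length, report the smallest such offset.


Try each offset into the search buffer:
  offset=1 (pos 6, char 'e'): match length 0
  offset=2 (pos 5, char 'f'): match length 0
  offset=3 (pos 4, char 'a'): match length 1
  offset=4 (pos 3, char 'a'): match length 2
  offset=5 (pos 2, char 'e'): match length 0
  offset=6 (pos 1, char 'a'): match length 1
  offset=7 (pos 0, char 'a'): match length 2
Longest match has length 2, found at offsets 4, 7; take the smallest, offset 4.
next_char = character at position 7 + 2 = 9 -> 'e'

Best match: offset=4, length=2 (matching 'aa' starting at position 3)
LZ77 triple: (4, 2, 'e')


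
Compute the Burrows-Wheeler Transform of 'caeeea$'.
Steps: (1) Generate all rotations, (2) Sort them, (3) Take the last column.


Rotations (sorted):
  0: $caeeea -> last char: a
  1: a$caeee -> last char: e
  2: aeeea$c -> last char: c
  3: caeeea$ -> last char: $
  4: ea$caee -> last char: e
  5: eea$cae -> last char: e
  6: eeea$ca -> last char: a


BWT = aec$eea


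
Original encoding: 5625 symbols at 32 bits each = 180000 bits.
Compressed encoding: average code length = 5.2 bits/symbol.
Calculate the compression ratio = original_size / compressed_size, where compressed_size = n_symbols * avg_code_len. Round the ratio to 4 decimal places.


original_size = n_symbols * orig_bits = 5625 * 32 = 180000 bits
compressed_size = n_symbols * avg_code_len = 5625 * 5.2 = 29250.0 bits
ratio = original_size / compressed_size = 180000 / 29250.0 = 6.1538

Compression ratio = 6.1538


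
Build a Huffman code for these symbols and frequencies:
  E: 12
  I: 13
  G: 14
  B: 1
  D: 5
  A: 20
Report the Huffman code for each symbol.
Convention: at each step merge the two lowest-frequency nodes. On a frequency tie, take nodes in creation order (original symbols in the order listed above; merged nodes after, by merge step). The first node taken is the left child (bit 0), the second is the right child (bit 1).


Huffman tree construction:
Step 1: Merge B(1) + D(5) = 6
Step 2: Merge (B+D)(6) + E(12) = 18
Step 3: Merge I(13) + G(14) = 27
Step 4: Merge ((B+D)+E)(18) + A(20) = 38
Step 5: Merge (I+G)(27) + (((B+D)+E)+A)(38) = 65
Read each symbol's code off the tree from the root (left child = 0, right child = 1).

Codes:
  E: 101 (length 3)
  I: 00 (length 2)
  G: 01 (length 2)
  B: 1000 (length 4)
  D: 1001 (length 4)
  A: 11 (length 2)
Average code length: 154/65 = 2.3692 bits/symbol


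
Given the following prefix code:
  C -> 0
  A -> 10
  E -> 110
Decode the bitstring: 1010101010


Decoding step by step:
Bits 10 -> A
Bits 10 -> A
Bits 10 -> A
Bits 10 -> A
Bits 10 -> A


Decoded message: AAAAA


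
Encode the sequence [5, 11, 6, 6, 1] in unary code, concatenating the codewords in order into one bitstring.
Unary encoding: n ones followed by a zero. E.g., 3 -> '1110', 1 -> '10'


Encode each number as n ones followed by a terminating 0:
  5 -> 111110 (6 bits)
  11 -> 111111111110 (12 bits)
  6 -> 1111110 (7 bits)
  6 -> 1111110 (7 bits)
  1 -> 10 (2 bits)
Total length = 6 + 12 + 7 + 7 + 2 = 34 bits.

Unary([5, 11, 6, 6, 1]) = 1111101111111111101111110111111010 (34 bits)


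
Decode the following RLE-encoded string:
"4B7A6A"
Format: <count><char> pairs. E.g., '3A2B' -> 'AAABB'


Expanding each <count><char> pair:
  4B -> 'BBBB'
  7A -> 'AAAAAAA'
  6A -> 'AAAAAA'

Decoded = BBBBAAAAAAAAAAAAA


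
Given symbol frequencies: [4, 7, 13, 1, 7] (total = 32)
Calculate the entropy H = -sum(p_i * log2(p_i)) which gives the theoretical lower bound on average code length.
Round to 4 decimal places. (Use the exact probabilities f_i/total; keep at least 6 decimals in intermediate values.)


Per-symbol terms -p_i * log2(p_i) with p_i = f_i/32:
  p = 4/32 = 0.125000: log2(p) = -3.000000, -p*log2(p) = 0.375000
  p = 7/32 = 0.218750: log2(p) = -2.192645, -p*log2(p) = 0.479641
  p = 13/32 = 0.406250: log2(p) = -1.299560, -p*log2(p) = 0.527946
  p = 1/32 = 0.031250: log2(p) = -5.000000, -p*log2(p) = 0.156250
  p = 7/32 = 0.218750: log2(p) = -2.192645, -p*log2(p) = 0.479641
H = 0.375000 + 0.479641 + 0.527946 + 0.156250 + 0.479641 = 2.018478

H = 2.0185 bits/symbol


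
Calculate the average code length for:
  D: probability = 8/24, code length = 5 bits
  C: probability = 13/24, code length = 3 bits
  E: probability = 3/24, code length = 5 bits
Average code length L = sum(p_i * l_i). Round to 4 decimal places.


Weighted contributions p_i * l_i:
  D: (8/24) * 5 = 40/24
  C: (13/24) * 3 = 39/24
  E: (3/24) * 5 = 15/24
Sum = (40 + 39 + 15)/24 = 94/24

L = 94/24 = 3.9167 bits/symbol


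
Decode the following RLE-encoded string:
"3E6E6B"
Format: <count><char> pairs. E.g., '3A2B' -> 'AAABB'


Expanding each <count><char> pair:
  3E -> 'EEE'
  6E -> 'EEEEEE'
  6B -> 'BBBBBB'

Decoded = EEEEEEEEEBBBBBB


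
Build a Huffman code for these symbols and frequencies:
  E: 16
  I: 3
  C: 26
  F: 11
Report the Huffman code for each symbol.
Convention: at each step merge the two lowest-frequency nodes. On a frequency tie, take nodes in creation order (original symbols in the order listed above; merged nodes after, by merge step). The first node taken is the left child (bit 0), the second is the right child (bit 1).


Huffman tree construction:
Step 1: Merge I(3) + F(11) = 14
Step 2: Merge (I+F)(14) + E(16) = 30
Step 3: Merge C(26) + ((I+F)+E)(30) = 56
Read each symbol's code off the tree from the root (left child = 0, right child = 1).

Codes:
  E: 11 (length 2)
  I: 100 (length 3)
  C: 0 (length 1)
  F: 101 (length 3)
Average code length: 100/56 = 1.7857 bits/symbol


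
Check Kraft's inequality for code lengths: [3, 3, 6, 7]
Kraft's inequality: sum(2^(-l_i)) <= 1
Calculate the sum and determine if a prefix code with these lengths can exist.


Sum = 2^(-3) + 2^(-3) + 2^(-6) + 2^(-7)
    = 0.125 + 0.125 + 0.015625 + 0.0078125
    = 35/128 = 0.2734375
Since 0.2734375 <= 1, Kraft's inequality IS satisfied.
A prefix code with these lengths CAN exist.

Kraft sum = 0.2734375. Satisfied.


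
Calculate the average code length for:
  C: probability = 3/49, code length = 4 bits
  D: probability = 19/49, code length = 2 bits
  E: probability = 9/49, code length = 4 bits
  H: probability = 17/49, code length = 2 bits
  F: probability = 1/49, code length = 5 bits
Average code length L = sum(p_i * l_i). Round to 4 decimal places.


Weighted contributions p_i * l_i:
  C: (3/49) * 4 = 12/49
  D: (19/49) * 2 = 38/49
  E: (9/49) * 4 = 36/49
  H: (17/49) * 2 = 34/49
  F: (1/49) * 5 = 5/49
Sum = (12 + 38 + 36 + 34 + 5)/49 = 125/49

L = 125/49 = 2.5510 bits/symbol


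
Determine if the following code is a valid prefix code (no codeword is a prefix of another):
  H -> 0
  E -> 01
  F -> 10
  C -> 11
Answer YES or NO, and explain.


Checking each pair (does one codeword prefix another?):
  H='0' vs E='01': prefix -- VIOLATION

NO -- this is NOT a valid prefix code. H (0) is a prefix of E (01).


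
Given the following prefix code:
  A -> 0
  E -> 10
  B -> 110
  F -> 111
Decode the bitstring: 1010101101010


Decoding step by step:
Bits 10 -> E
Bits 10 -> E
Bits 10 -> E
Bits 110 -> B
Bits 10 -> E
Bits 10 -> E


Decoded message: EEEBEE


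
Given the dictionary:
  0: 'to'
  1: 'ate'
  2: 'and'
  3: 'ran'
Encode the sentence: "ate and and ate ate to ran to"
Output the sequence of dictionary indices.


Look up each word in the dictionary:
  'ate' -> 1
  'and' -> 2
  'and' -> 2
  'ate' -> 1
  'ate' -> 1
  'to' -> 0
  'ran' -> 3
  'to' -> 0

Encoded: [1, 2, 2, 1, 1, 0, 3, 0]


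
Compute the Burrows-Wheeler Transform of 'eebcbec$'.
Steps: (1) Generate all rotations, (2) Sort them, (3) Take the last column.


Rotations (sorted):
  0: $eebcbec -> last char: c
  1: bcbec$ee -> last char: e
  2: bec$eebc -> last char: c
  3: c$eebcbe -> last char: e
  4: cbec$eeb -> last char: b
  5: ebcbec$e -> last char: e
  6: ec$eebcb -> last char: b
  7: eebcbec$ -> last char: $


BWT = cecebeb$


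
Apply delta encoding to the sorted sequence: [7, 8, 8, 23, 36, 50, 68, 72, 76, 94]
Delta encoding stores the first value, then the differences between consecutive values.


First value: 7
Deltas:
  8 - 7 = 1
  8 - 8 = 0
  23 - 8 = 15
  36 - 23 = 13
  50 - 36 = 14
  68 - 50 = 18
  72 - 68 = 4
  76 - 72 = 4
  94 - 76 = 18


Delta encoded: [7, 1, 0, 15, 13, 14, 18, 4, 4, 18]


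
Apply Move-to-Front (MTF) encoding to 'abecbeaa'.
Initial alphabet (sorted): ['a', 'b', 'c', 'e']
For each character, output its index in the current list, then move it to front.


MTF encoding:
'a': index 0 in ['a', 'b', 'c', 'e'] -> ['a', 'b', 'c', 'e']
'b': index 1 in ['a', 'b', 'c', 'e'] -> ['b', 'a', 'c', 'e']
'e': index 3 in ['b', 'a', 'c', 'e'] -> ['e', 'b', 'a', 'c']
'c': index 3 in ['e', 'b', 'a', 'c'] -> ['c', 'e', 'b', 'a']
'b': index 2 in ['c', 'e', 'b', 'a'] -> ['b', 'c', 'e', 'a']
'e': index 2 in ['b', 'c', 'e', 'a'] -> ['e', 'b', 'c', 'a']
'a': index 3 in ['e', 'b', 'c', 'a'] -> ['a', 'e', 'b', 'c']
'a': index 0 in ['a', 'e', 'b', 'c'] -> ['a', 'e', 'b', 'c']


Output: [0, 1, 3, 3, 2, 2, 3, 0]


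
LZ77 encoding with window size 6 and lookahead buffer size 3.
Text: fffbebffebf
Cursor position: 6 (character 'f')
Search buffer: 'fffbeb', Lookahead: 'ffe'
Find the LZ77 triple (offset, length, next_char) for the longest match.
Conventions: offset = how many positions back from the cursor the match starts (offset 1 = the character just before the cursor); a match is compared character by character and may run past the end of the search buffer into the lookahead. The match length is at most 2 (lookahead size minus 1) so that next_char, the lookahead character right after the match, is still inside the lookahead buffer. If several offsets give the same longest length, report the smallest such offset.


Try each offset into the search buffer:
  offset=1 (pos 5, char 'b'): match length 0
  offset=2 (pos 4, char 'e'): match length 0
  offset=3 (pos 3, char 'b'): match length 0
  offset=4 (pos 2, char 'f'): match length 1
  offset=5 (pos 1, char 'f'): match length 2
  offset=6 (pos 0, char 'f'): match length 2
Longest match has length 2, found at offsets 5, 6; take the smallest, offset 5.
next_char = character at position 6 + 2 = 8 -> 'e'

Best match: offset=5, length=2 (matching 'ff' starting at position 1)
LZ77 triple: (5, 2, 'e')


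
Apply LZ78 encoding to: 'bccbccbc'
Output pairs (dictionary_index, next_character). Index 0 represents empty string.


LZ78 encoding steps:
Dictionary: {0: ''}
Step 1: w='' (idx 0), next='b' -> output (0, 'b'), add 'b' as idx 1
Step 2: w='' (idx 0), next='c' -> output (0, 'c'), add 'c' as idx 2
Step 3: w='c' (idx 2), next='b' -> output (2, 'b'), add 'cb' as idx 3
Step 4: w='c' (idx 2), next='c' -> output (2, 'c'), add 'cc' as idx 4
Step 5: w='b' (idx 1), next='c' -> output (1, 'c'), add 'bc' as idx 5


Encoded: [(0, 'b'), (0, 'c'), (2, 'b'), (2, 'c'), (1, 'c')]


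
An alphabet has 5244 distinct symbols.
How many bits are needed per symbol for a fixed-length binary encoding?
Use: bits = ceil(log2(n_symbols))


log2(5244) = 12.3565
Bracket: 2^12 = 4096 < 5244 <= 2^13 = 8192
So ceil(log2(5244)) = 13

bits = ceil(log2(5244)) = ceil(12.3565) = 13 bits


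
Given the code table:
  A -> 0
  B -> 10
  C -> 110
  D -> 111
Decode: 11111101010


Decoding:
111 -> D
111 -> D
0 -> A
10 -> B
10 -> B


Result: DDABB


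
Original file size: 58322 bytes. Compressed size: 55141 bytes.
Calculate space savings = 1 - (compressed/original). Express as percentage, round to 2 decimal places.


ratio = compressed/original = 55141/58322 = 0.945458
savings = 1 - ratio = 1 - 0.945458 = 0.054542
as a percentage: 0.054542 * 100 = 5.45%

Space savings = 1 - 55141/58322 = 5.45%


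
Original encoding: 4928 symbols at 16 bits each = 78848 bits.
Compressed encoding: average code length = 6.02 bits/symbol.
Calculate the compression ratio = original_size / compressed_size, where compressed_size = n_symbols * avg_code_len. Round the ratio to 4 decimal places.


original_size = n_symbols * orig_bits = 4928 * 16 = 78848 bits
compressed_size = n_symbols * avg_code_len = 4928 * 6.02 = 29666.56 bits
ratio = original_size / compressed_size = 78848 / 29666.56 = 2.6578

Compression ratio = 2.6578


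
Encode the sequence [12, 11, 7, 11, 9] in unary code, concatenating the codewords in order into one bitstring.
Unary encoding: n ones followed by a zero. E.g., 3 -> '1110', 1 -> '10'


Encode each number as n ones followed by a terminating 0:
  12 -> 1111111111110 (13 bits)
  11 -> 111111111110 (12 bits)
  7 -> 11111110 (8 bits)
  11 -> 111111111110 (12 bits)
  9 -> 1111111110 (10 bits)
Total length = 13 + 12 + 8 + 12 + 10 = 55 bits.

Unary([12, 11, 7, 11, 9]) = 1111111111110111111111110111111101111111111101111111110 (55 bits)


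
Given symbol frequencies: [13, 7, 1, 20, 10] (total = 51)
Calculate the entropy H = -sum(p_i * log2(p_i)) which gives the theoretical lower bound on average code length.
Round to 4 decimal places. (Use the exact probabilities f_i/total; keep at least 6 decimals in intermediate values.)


Per-symbol terms -p_i * log2(p_i) with p_i = f_i/51:
  p = 13/51 = 0.254902: log2(p) = -1.971986, -p*log2(p) = 0.502663
  p = 7/51 = 0.137255: log2(p) = -2.865070, -p*log2(p) = 0.393245
  p = 1/51 = 0.019608: log2(p) = -5.672425, -p*log2(p) = 0.111224
  p = 20/51 = 0.392157: log2(p) = -1.350497, -p*log2(p) = 0.529607
  p = 10/51 = 0.196078: log2(p) = -2.350497, -p*log2(p) = 0.460882
H = 0.502663 + 0.393245 + 0.111224 + 0.529607 + 0.460882 = 1.997621

H = 1.9976 bits/symbol


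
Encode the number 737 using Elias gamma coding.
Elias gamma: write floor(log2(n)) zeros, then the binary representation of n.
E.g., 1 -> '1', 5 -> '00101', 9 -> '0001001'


num_bits = floor(log2(737)) + 1 = 10
leading_zeros = num_bits - 1 = 9
binary(737) = 1011100001

Elias gamma(737) = '000000000' + '1011100001' = 0000000001011100001 (19 bits)


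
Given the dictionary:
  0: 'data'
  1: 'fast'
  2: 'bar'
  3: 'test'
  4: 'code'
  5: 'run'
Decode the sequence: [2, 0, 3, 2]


Look up each index in the dictionary:
  2 -> 'bar'
  0 -> 'data'
  3 -> 'test'
  2 -> 'bar'

Decoded: "bar data test bar"


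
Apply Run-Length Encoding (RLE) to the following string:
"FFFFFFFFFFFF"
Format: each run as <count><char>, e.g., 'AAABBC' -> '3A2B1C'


Scanning runs left to right:
  i=0: run of 'F' x 12 -> '12F'

RLE = 12F


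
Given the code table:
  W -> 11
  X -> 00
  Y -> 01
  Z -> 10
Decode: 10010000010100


Decoding:
10 -> Z
01 -> Y
00 -> X
00 -> X
01 -> Y
01 -> Y
00 -> X


Result: ZYXXYYX


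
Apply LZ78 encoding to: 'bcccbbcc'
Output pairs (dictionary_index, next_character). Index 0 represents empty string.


LZ78 encoding steps:
Dictionary: {0: ''}
Step 1: w='' (idx 0), next='b' -> output (0, 'b'), add 'b' as idx 1
Step 2: w='' (idx 0), next='c' -> output (0, 'c'), add 'c' as idx 2
Step 3: w='c' (idx 2), next='c' -> output (2, 'c'), add 'cc' as idx 3
Step 4: w='b' (idx 1), next='b' -> output (1, 'b'), add 'bb' as idx 4
Step 5: w='cc' (idx 3), end of input -> output (3, '')


Encoded: [(0, 'b'), (0, 'c'), (2, 'c'), (1, 'b'), (3, '')]
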